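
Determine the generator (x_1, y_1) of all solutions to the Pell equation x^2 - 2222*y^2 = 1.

(x, y) = (9899, 210)

First expand sqrt(2222) as a continued fraction. With x_i = (sqrt(2222) + m_i)/d_i and (m_0, d_0) = (0, 1): a_0 = floor(sqrt(2222)) = 47, since 47^2 = 2209 <= 2222 < 2304 = 48^2.
Iterate m_{i+1} = d_i*a_i - m_i, d_{i+1} = (2222 - m_{i+1}^2)/d_i, a_{i+1} = floor((a_0 + m_{i+1})/d_{i+1}):
  m_1 = 1*47 - 0 = 47, d_1 = (2222 - 47^2)/1 = 13/1 = 13, a_1 = floor((47 + 47)/13) = 7.
  m_2 = 13*7 - 47 = 44, d_2 = (2222 - 44^2)/13 = 286/13 = 22, a_2 = floor((47 + 44)/22) = 4.
  m_3 = 22*4 - 44 = 44, d_3 = (2222 - 44^2)/22 = 286/22 = 13, a_3 = floor((47 + 44)/13) = 7.
  m_4 = 13*7 - 44 = 47, d_4 = (2222 - 47^2)/13 = 13/13 = 1, a_4 = floor((47 + 47)/1) = 94.
  m_5 = 1*94 - 47 = 47, d_5 = (2222 - 47^2)/1 = 13/1 = 13: (m_5, d_5) = (m_1, d_1) = (47, 13), so from here the quotients repeat a_1, ..., a_4; the period length is 4.
So sqrt(2222) = [47; (7, 4, 7, 94)] with period length k = 4.
k is even, so the fundamental solution of x^2 - 2222y^2 = 1 is (p_{k-1}, q_{k-1}) = (p_3, q_3); compute convergents through index 3.
Convergents (p_i = a_i*p_{i-1} + p_{i-2}, q_i = a_i*q_{i-1} + q_{i-2} with p_{-2}=0, p_{-1}=1, q_{-2}=1, q_{-1}=0):
  i=0: a_0=47, p_0 = 47*1 + 0 = 47, q_0 = 47*0 + 1 = 1.
  i=1: a_1=7, p_1 = 7*47 + 1 = 330, q_1 = 7*1 + 0 = 7.
  i=2: a_2=4, p_2 = 4*330 + 47 = 1367, q_2 = 4*7 + 1 = 29.
  i=3: a_3=7, p_3 = 7*1367 + 330 = 9899, q_3 = 7*29 + 7 = 210.
Check: 9899^2 - 2222*210^2 = 97990201 - 97990200 = 1, so (x, y) = (9899, 210) solves the equation, and by the theorem it is the least positive solution.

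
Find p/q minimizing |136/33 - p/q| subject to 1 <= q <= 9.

33/8

Expand x = 136/33 as a continued fraction with the Euclidean algorithm:
  136 = 4*33 + 4, so a_0 = 4.
  33 = 8*4 + 1, so a_1 = 8.
  4 = 4*1 + 0, so a_2 = 4.
so x = [4; 8, 4].
Convergents (p_i = a_i*p_{i-1} + p_{i-2}, q_i = a_i*q_{i-1} + q_{i-2} with p_{-2}=0, p_{-1}=1, q_{-2}=1, q_{-1}=0), until the denominator exceeds 9:
  i=0: a_0=4, p_0 = 4*1 + 0 = 4, q_0 = 4*0 + 1 = 1.
  i=1: a_1=8, p_1 = 8*4 + 1 = 33, q_1 = 8*1 + 0 = 8.
  i=2: a_2=4, p_2 = 4*33 + 4 = 136, q_2 = 4*8 + 1 = 33.
q_2 = 33 > 9, so the last convergent with denominator <= 9 is p_1/q_1 = 33/8.
The closest fraction with denominator <= 9 is either p_1/q_1 or the intermediate fraction (k*p_1 + p_0)/(k*q_1 + q_0) with the largest k >= 1 whose denominator stays <= 9; these approach x as k grows, and every other convergent or intermediate fraction in range is farther away.
Largest k: floor((9 - q_0)/q_1) = floor((9 - 1)/8) = 1.
That gives (1*33 + 4)/(1*8 + 1) = 37/9.
Compare the errors: |x - 33/8| = |136*8 - 33*33|/(33*8) = 1/264, and |x - 37/9| = |136*9 - 37*33|/(33*9) = 3/297.
Cross-multiplying, 1*297 = 297 < 792 = 3*264, so 1/264 is smaller: the convergent 33/8 is closer to x than 37/9.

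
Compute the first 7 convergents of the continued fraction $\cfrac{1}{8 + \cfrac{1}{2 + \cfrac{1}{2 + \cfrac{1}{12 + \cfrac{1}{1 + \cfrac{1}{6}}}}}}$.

Using the convergent recurrence p_i = a_i*p_{i-1} + p_{i-2}, q_i = a_i*q_{i-1} + q_{i-2} with p_{-2}=0, p_{-1}=1, q_{-2}=1, q_{-1}=0:
  i=0: a_0=0, p_0 = 0*1 + 0 = 0, q_0 = 0*0 + 1 = 1.
  i=1: a_1=8, p_1 = 8*0 + 1 = 1, q_1 = 8*1 + 0 = 8.
  i=2: a_2=2, p_2 = 2*1 + 0 = 2, q_2 = 2*8 + 1 = 17.
  i=3: a_3=2, p_3 = 2*2 + 1 = 5, q_3 = 2*17 + 8 = 42.
  i=4: a_4=12, p_4 = 12*5 + 2 = 62, q_4 = 12*42 + 17 = 521.
  i=5: a_5=1, p_5 = 1*62 + 5 = 67, q_5 = 1*521 + 42 = 563.
  i=6: a_6=6, p_6 = 6*67 + 62 = 464, q_6 = 6*563 + 521 = 3899.

0/1, 1/8, 2/17, 5/42, 62/521, 67/563, 464/3899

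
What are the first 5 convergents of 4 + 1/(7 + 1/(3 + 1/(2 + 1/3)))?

4/1, 29/7, 91/22, 211/51, 724/175

Using the convergent recurrence p_i = a_i*p_{i-1} + p_{i-2}, q_i = a_i*q_{i-1} + q_{i-2} with p_{-2}=0, p_{-1}=1, q_{-2}=1, q_{-1}=0:
  i=0: a_0=4, p_0 = 4*1 + 0 = 4, q_0 = 4*0 + 1 = 1.
  i=1: a_1=7, p_1 = 7*4 + 1 = 29, q_1 = 7*1 + 0 = 7.
  i=2: a_2=3, p_2 = 3*29 + 4 = 91, q_2 = 3*7 + 1 = 22.
  i=3: a_3=2, p_3 = 2*91 + 29 = 211, q_3 = 2*22 + 7 = 51.
  i=4: a_4=3, p_4 = 3*211 + 91 = 724, q_4 = 3*51 + 22 = 175.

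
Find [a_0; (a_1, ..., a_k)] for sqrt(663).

Write x_i = (sqrt(663) + m_i)/d_i with (m_0, d_0) = (0, 1). a_0 = floor(sqrt(663)) = 25, since 25^2 = 625 <= 663 < 676 = 26^2.
Iterate m_{i+1} = d_i*a_i - m_i, d_{i+1} = (663 - m_{i+1}^2)/d_i, a_{i+1} = floor((a_0 + m_{i+1})/d_{i+1}):
  m_1 = 1*25 - 0 = 25, d_1 = (663 - 25^2)/1 = 38/1 = 38, a_1 = floor((25 + 25)/38) = 1.
  m_2 = 38*1 - 25 = 13, d_2 = (663 - 13^2)/38 = 494/38 = 13, a_2 = floor((25 + 13)/13) = 2.
  m_3 = 13*2 - 13 = 13, d_3 = (663 - 13^2)/13 = 494/13 = 38, a_3 = floor((25 + 13)/38) = 1.
  m_4 = 38*1 - 13 = 25, d_4 = (663 - 25^2)/38 = 38/38 = 1, a_4 = floor((25 + 25)/1) = 50.
  m_5 = 1*50 - 25 = 25, d_5 = (663 - 25^2)/1 = 38/1 = 38: (m_5, d_5) = (m_1, d_1) = (25, 38), so from here the quotients repeat a_1, ..., a_4; the period length is 4.
Hence the expansion of sqrt(663) is a_0 = 25 followed by the repeating block 1, 2, 1, 50 (period 4).

[25; (1, 2, 1, 50)]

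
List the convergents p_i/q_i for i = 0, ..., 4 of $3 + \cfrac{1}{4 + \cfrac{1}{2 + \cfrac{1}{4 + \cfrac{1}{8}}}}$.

3/1, 13/4, 29/9, 129/40, 1061/329

Using the convergent recurrence p_i = a_i*p_{i-1} + p_{i-2}, q_i = a_i*q_{i-1} + q_{i-2} with p_{-2}=0, p_{-1}=1, q_{-2}=1, q_{-1}=0:
  i=0: a_0=3, p_0 = 3*1 + 0 = 3, q_0 = 3*0 + 1 = 1.
  i=1: a_1=4, p_1 = 4*3 + 1 = 13, q_1 = 4*1 + 0 = 4.
  i=2: a_2=2, p_2 = 2*13 + 3 = 29, q_2 = 2*4 + 1 = 9.
  i=3: a_3=4, p_3 = 4*29 + 13 = 129, q_3 = 4*9 + 4 = 40.
  i=4: a_4=8, p_4 = 8*129 + 29 = 1061, q_4 = 8*40 + 9 = 329.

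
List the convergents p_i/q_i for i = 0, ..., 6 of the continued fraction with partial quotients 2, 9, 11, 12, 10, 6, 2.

Using the convergent recurrence p_i = a_i*p_{i-1} + p_{i-2}, q_i = a_i*q_{i-1} + q_{i-2} with p_{-2}=0, p_{-1}=1, q_{-2}=1, q_{-1}=0:
  i=0: a_0=2, p_0 = 2*1 + 0 = 2, q_0 = 2*0 + 1 = 1.
  i=1: a_1=9, p_1 = 9*2 + 1 = 19, q_1 = 9*1 + 0 = 9.
  i=2: a_2=11, p_2 = 11*19 + 2 = 211, q_2 = 11*9 + 1 = 100.
  i=3: a_3=12, p_3 = 12*211 + 19 = 2551, q_3 = 12*100 + 9 = 1209.
  i=4: a_4=10, p_4 = 10*2551 + 211 = 25721, q_4 = 10*1209 + 100 = 12190.
  i=5: a_5=6, p_5 = 6*25721 + 2551 = 156877, q_5 = 6*12190 + 1209 = 74349.
  i=6: a_6=2, p_6 = 2*156877 + 25721 = 339475, q_6 = 2*74349 + 12190 = 160888.

2/1, 19/9, 211/100, 2551/1209, 25721/12190, 156877/74349, 339475/160888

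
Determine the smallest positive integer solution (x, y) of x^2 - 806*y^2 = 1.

First expand sqrt(806) as a continued fraction. With x_i = (sqrt(806) + m_i)/d_i and (m_0, d_0) = (0, 1): a_0 = floor(sqrt(806)) = 28, since 28^2 = 784 <= 806 < 841 = 29^2.
Iterate m_{i+1} = d_i*a_i - m_i, d_{i+1} = (806 - m_{i+1}^2)/d_i, a_{i+1} = floor((a_0 + m_{i+1})/d_{i+1}):
  m_1 = 1*28 - 0 = 28, d_1 = (806 - 28^2)/1 = 22/1 = 22, a_1 = floor((28 + 28)/22) = 2.
  m_2 = 22*2 - 28 = 16, d_2 = (806 - 16^2)/22 = 550/22 = 25, a_2 = floor((28 + 16)/25) = 1.
  m_3 = 25*1 - 16 = 9, d_3 = (806 - 9^2)/25 = 725/25 = 29, a_3 = floor((28 + 9)/29) = 1.
  m_4 = 29*1 - 9 = 20, d_4 = (806 - 20^2)/29 = 406/29 = 14, a_4 = floor((28 + 20)/14) = 3.
  m_5 = 14*3 - 20 = 22, d_5 = (806 - 22^2)/14 = 322/14 = 23, a_5 = floor((28 + 22)/23) = 2.
  m_6 = 23*2 - 22 = 24, d_6 = (806 - 24^2)/23 = 230/23 = 10, a_6 = floor((28 + 24)/10) = 5.
  m_7 = 10*5 - 24 = 26, d_7 = (806 - 26^2)/10 = 130/10 = 13, a_7 = floor((28 + 26)/13) = 4.
  m_8 = 13*4 - 26 = 26, d_8 = (806 - 26^2)/13 = 130/13 = 10, a_8 = floor((28 + 26)/10) = 5.
  m_9 = 10*5 - 26 = 24, d_9 = (806 - 24^2)/10 = 230/10 = 23, a_9 = floor((28 + 24)/23) = 2.
  m_10 = 23*2 - 24 = 22, d_10 = (806 - 22^2)/23 = 322/23 = 14, a_10 = floor((28 + 22)/14) = 3.
  m_11 = 14*3 - 22 = 20, d_11 = (806 - 20^2)/14 = 406/14 = 29, a_11 = floor((28 + 20)/29) = 1.
  m_12 = 29*1 - 20 = 9, d_12 = (806 - 9^2)/29 = 725/29 = 25, a_12 = floor((28 + 9)/25) = 1.
  m_13 = 25*1 - 9 = 16, d_13 = (806 - 16^2)/25 = 550/25 = 22, a_13 = floor((28 + 16)/22) = 2.
  m_14 = 22*2 - 16 = 28, d_14 = (806 - 28^2)/22 = 22/22 = 1, a_14 = floor((28 + 28)/1) = 56.
  m_15 = 1*56 - 28 = 28, d_15 = (806 - 28^2)/1 = 22/1 = 22: (m_15, d_15) = (m_1, d_1) = (28, 22), so from here the quotients repeat a_1, ..., a_14; the period length is 14.
So sqrt(806) = [28; (2, 1, 1, 3, 2, 5, 4, 5, 2, 3, 1, 1, 2, 56)] with period length k = 14.
k is even, so the fundamental solution of x^2 - 806y^2 = 1 is (p_{k-1}, q_{k-1}) = (p_13, q_13); compute convergents through index 13.
Convergents (p_i = a_i*p_{i-1} + p_{i-2}, q_i = a_i*q_{i-1} + q_{i-2} with p_{-2}=0, p_{-1}=1, q_{-2}=1, q_{-1}=0):
  i=0: a_0=28, p_0 = 28*1 + 0 = 28, q_0 = 28*0 + 1 = 1.
  i=1: a_1=2, p_1 = 2*28 + 1 = 57, q_1 = 2*1 + 0 = 2.
  i=2: a_2=1, p_2 = 1*57 + 28 = 85, q_2 = 1*2 + 1 = 3.
  i=3: a_3=1, p_3 = 1*85 + 57 = 142, q_3 = 1*3 + 2 = 5.
  i=4: a_4=3, p_4 = 3*142 + 85 = 511, q_4 = 3*5 + 3 = 18.
  i=5: a_5=2, p_5 = 2*511 + 142 = 1164, q_5 = 2*18 + 5 = 41.
  i=6: a_6=5, p_6 = 5*1164 + 511 = 6331, q_6 = 5*41 + 18 = 223.
  i=7: a_7=4, p_7 = 4*6331 + 1164 = 26488, q_7 = 4*223 + 41 = 933.
  i=8: a_8=5, p_8 = 5*26488 + 6331 = 138771, q_8 = 5*933 + 223 = 4888.
  i=9: a_9=2, p_9 = 2*138771 + 26488 = 304030, q_9 = 2*4888 + 933 = 10709.
  i=10: a_10=3, p_10 = 3*304030 + 138771 = 1050861, q_10 = 3*10709 + 4888 = 37015.
  i=11: a_11=1, p_11 = 1*1050861 + 304030 = 1354891, q_11 = 1*37015 + 10709 = 47724.
  i=12: a_12=1, p_12 = 1*1354891 + 1050861 = 2405752, q_12 = 1*47724 + 37015 = 84739.
  i=13: a_13=2, p_13 = 2*2405752 + 1354891 = 6166395, q_13 = 2*84739 + 47724 = 217202.
Check: 6166395^2 - 806*217202^2 = 38024427296025 - 38024427296024 = 1, so (x, y) = (6166395, 217202) solves the equation, and by the theorem it is the least positive solution.

(x, y) = (6166395, 217202)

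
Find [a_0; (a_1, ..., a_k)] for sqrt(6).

Write x_i = (sqrt(6) + m_i)/d_i with (m_0, d_0) = (0, 1). a_0 = floor(sqrt(6)) = 2, since 2^2 = 4 <= 6 < 9 = 3^2.
Iterate m_{i+1} = d_i*a_i - m_i, d_{i+1} = (6 - m_{i+1}^2)/d_i, a_{i+1} = floor((a_0 + m_{i+1})/d_{i+1}):
  m_1 = 1*2 - 0 = 2, d_1 = (6 - 2^2)/1 = 2/1 = 2, a_1 = floor((2 + 2)/2) = 2.
  m_2 = 2*2 - 2 = 2, d_2 = (6 - 2^2)/2 = 2/2 = 1, a_2 = floor((2 + 2)/1) = 4.
  m_3 = 1*4 - 2 = 2, d_3 = (6 - 2^2)/1 = 2/1 = 2: (m_3, d_3) = (m_1, d_1) = (2, 2), so from here the quotients repeat a_1, a_2; the period length is 2.
Hence the expansion of sqrt(6) is a_0 = 2 followed by the repeating block 2, 4 (period 2).

[2; (2, 4)]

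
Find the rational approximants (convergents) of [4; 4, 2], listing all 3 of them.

Using the convergent recurrence p_i = a_i*p_{i-1} + p_{i-2}, q_i = a_i*q_{i-1} + q_{i-2} with p_{-2}=0, p_{-1}=1, q_{-2}=1, q_{-1}=0:
  i=0: a_0=4, p_0 = 4*1 + 0 = 4, q_0 = 4*0 + 1 = 1.
  i=1: a_1=4, p_1 = 4*4 + 1 = 17, q_1 = 4*1 + 0 = 4.
  i=2: a_2=2, p_2 = 2*17 + 4 = 38, q_2 = 2*4 + 1 = 9.

4/1, 17/4, 38/9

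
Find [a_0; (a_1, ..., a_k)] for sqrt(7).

[2; (1, 1, 1, 4)]

Write x_i = (sqrt(7) + m_i)/d_i with (m_0, d_0) = (0, 1). a_0 = floor(sqrt(7)) = 2, since 2^2 = 4 <= 7 < 9 = 3^2.
Iterate m_{i+1} = d_i*a_i - m_i, d_{i+1} = (7 - m_{i+1}^2)/d_i, a_{i+1} = floor((a_0 + m_{i+1})/d_{i+1}):
  m_1 = 1*2 - 0 = 2, d_1 = (7 - 2^2)/1 = 3/1 = 3, a_1 = floor((2 + 2)/3) = 1.
  m_2 = 3*1 - 2 = 1, d_2 = (7 - 1^2)/3 = 6/3 = 2, a_2 = floor((2 + 1)/2) = 1.
  m_3 = 2*1 - 1 = 1, d_3 = (7 - 1^2)/2 = 6/2 = 3, a_3 = floor((2 + 1)/3) = 1.
  m_4 = 3*1 - 1 = 2, d_4 = (7 - 2^2)/3 = 3/3 = 1, a_4 = floor((2 + 2)/1) = 4.
  m_5 = 1*4 - 2 = 2, d_5 = (7 - 2^2)/1 = 3/1 = 3: (m_5, d_5) = (m_1, d_1) = (2, 3), so from here the quotients repeat a_1, ..., a_4; the period length is 4.
Hence the expansion of sqrt(7) is a_0 = 2 followed by the repeating block 1, 1, 1, 4 (period 4).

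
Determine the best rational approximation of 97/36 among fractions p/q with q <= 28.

Expand x = 97/36 as a continued fraction with the Euclidean algorithm:
  97 = 2*36 + 25, so a_0 = 2.
  36 = 1*25 + 11, so a_1 = 1.
  25 = 2*11 + 3, so a_2 = 2.
  11 = 3*3 + 2, so a_3 = 3.
  3 = 1*2 + 1, so a_4 = 1.
  2 = 2*1 + 0, so a_5 = 2.
so x = [2; 1, 2, 3, 1, 2].
Convergents (p_i = a_i*p_{i-1} + p_{i-2}, q_i = a_i*q_{i-1} + q_{i-2} with p_{-2}=0, p_{-1}=1, q_{-2}=1, q_{-1}=0), until the denominator exceeds 28:
  i=0: a_0=2, p_0 = 2*1 + 0 = 2, q_0 = 2*0 + 1 = 1.
  i=1: a_1=1, p_1 = 1*2 + 1 = 3, q_1 = 1*1 + 0 = 1.
  i=2: a_2=2, p_2 = 2*3 + 2 = 8, q_2 = 2*1 + 1 = 3.
  i=3: a_3=3, p_3 = 3*8 + 3 = 27, q_3 = 3*3 + 1 = 10.
  i=4: a_4=1, p_4 = 1*27 + 8 = 35, q_4 = 1*10 + 3 = 13.
  i=5: a_5=2, p_5 = 2*35 + 27 = 97, q_5 = 2*13 + 10 = 36.
q_5 = 36 > 28, so the last convergent with denominator <= 28 is p_4/q_4 = 35/13.
The closest fraction with denominator <= 28 is either p_4/q_4 or the intermediate fraction (k*p_4 + p_3)/(k*q_4 + q_3) with the largest k >= 1 whose denominator stays <= 28; these approach x as k grows, and every other convergent or intermediate fraction in range is farther away.
Largest k: floor((28 - q_3)/q_4) = floor((28 - 10)/13) = 1.
That gives (1*35 + 27)/(1*13 + 10) = 62/23.
Compare the errors: |x - 35/13| = |97*13 - 35*36|/(36*13) = 1/468, and |x - 62/23| = |97*23 - 62*36|/(36*23) = 1/828.
Cross-multiplying, 1*468 = 468 < 828 = 1*828, so 1/828 is smaller: the intermediate fraction 62/23 is closer to x than 35/13.

62/23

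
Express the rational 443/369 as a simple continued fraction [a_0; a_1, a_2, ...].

Run the Euclidean algorithm on 443 and 369; the successive quotients are the partial quotients a_0, a_1, ... (each step inverts the fractional part left over by the previous one):
  443 = 1*369 + 74, so a_0 = 1.
  369 = 4*74 + 73, so a_1 = 4.
  74 = 1*73 + 1, so a_2 = 1.
  73 = 73*1 + 0, so a_3 = 73.
The remainder reaches 0 after 4 divisions, so the expansion has 4 partial quotients, read off in order.

[1; 4, 1, 73]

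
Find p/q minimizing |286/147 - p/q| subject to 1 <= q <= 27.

35/18

Expand x = 286/147 as a continued fraction with the Euclidean algorithm:
  286 = 1*147 + 139, so a_0 = 1.
  147 = 1*139 + 8, so a_1 = 1.
  139 = 17*8 + 3, so a_2 = 17.
  8 = 2*3 + 2, so a_3 = 2.
  3 = 1*2 + 1, so a_4 = 1.
  2 = 2*1 + 0, so a_5 = 2.
so x = [1; 1, 17, 2, 1, 2].
Convergents (p_i = a_i*p_{i-1} + p_{i-2}, q_i = a_i*q_{i-1} + q_{i-2} with p_{-2}=0, p_{-1}=1, q_{-2}=1, q_{-1}=0), until the denominator exceeds 27:
  i=0: a_0=1, p_0 = 1*1 + 0 = 1, q_0 = 1*0 + 1 = 1.
  i=1: a_1=1, p_1 = 1*1 + 1 = 2, q_1 = 1*1 + 0 = 1.
  i=2: a_2=17, p_2 = 17*2 + 1 = 35, q_2 = 17*1 + 1 = 18.
  i=3: a_3=2, p_3 = 2*35 + 2 = 72, q_3 = 2*18 + 1 = 37.
q_3 = 37 > 27, so the last convergent with denominator <= 27 is p_2/q_2 = 35/18.
The closest fraction with denominator <= 27 is either p_2/q_2 or the intermediate fraction (k*p_2 + p_1)/(k*q_2 + q_1) with the largest k >= 1 whose denominator stays <= 27; these approach x as k grows, and every other convergent or intermediate fraction in range is farther away.
Largest k: floor((27 - q_1)/q_2) = floor((27 - 1)/18) = 1.
That gives (1*35 + 2)/(1*18 + 1) = 37/19.
Compare the errors: |x - 35/18| = |286*18 - 35*147|/(147*18) = 3/2646, and |x - 37/19| = |286*19 - 37*147|/(147*19) = 5/2793.
Cross-multiplying, 3*2793 = 8379 < 13230 = 5*2646, so 3/2646 is smaller: the convergent 35/18 is closer to x than 37/19.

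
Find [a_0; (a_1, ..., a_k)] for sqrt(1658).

Write x_i = (sqrt(1658) + m_i)/d_i with (m_0, d_0) = (0, 1). a_0 = floor(sqrt(1658)) = 40, since 40^2 = 1600 <= 1658 < 1681 = 41^2.
Iterate m_{i+1} = d_i*a_i - m_i, d_{i+1} = (1658 - m_{i+1}^2)/d_i, a_{i+1} = floor((a_0 + m_{i+1})/d_{i+1}):
  m_1 = 1*40 - 0 = 40, d_1 = (1658 - 40^2)/1 = 58/1 = 58, a_1 = floor((40 + 40)/58) = 1.
  m_2 = 58*1 - 40 = 18, d_2 = (1658 - 18^2)/58 = 1334/58 = 23, a_2 = floor((40 + 18)/23) = 2.
  m_3 = 23*2 - 18 = 28, d_3 = (1658 - 28^2)/23 = 874/23 = 38, a_3 = floor((40 + 28)/38) = 1.
  m_4 = 38*1 - 28 = 10, d_4 = (1658 - 10^2)/38 = 1558/38 = 41, a_4 = floor((40 + 10)/41) = 1.
  m_5 = 41*1 - 10 = 31, d_5 = (1658 - 31^2)/41 = 697/41 = 17, a_5 = floor((40 + 31)/17) = 4.
  m_6 = 17*4 - 31 = 37, d_6 = (1658 - 37^2)/17 = 289/17 = 17, a_6 = floor((40 + 37)/17) = 4.
  m_7 = 17*4 - 37 = 31, d_7 = (1658 - 31^2)/17 = 697/17 = 41, a_7 = floor((40 + 31)/41) = 1.
  m_8 = 41*1 - 31 = 10, d_8 = (1658 - 10^2)/41 = 1558/41 = 38, a_8 = floor((40 + 10)/38) = 1.
  m_9 = 38*1 - 10 = 28, d_9 = (1658 - 28^2)/38 = 874/38 = 23, a_9 = floor((40 + 28)/23) = 2.
  m_10 = 23*2 - 28 = 18, d_10 = (1658 - 18^2)/23 = 1334/23 = 58, a_10 = floor((40 + 18)/58) = 1.
  m_11 = 58*1 - 18 = 40, d_11 = (1658 - 40^2)/58 = 58/58 = 1, a_11 = floor((40 + 40)/1) = 80.
  m_12 = 1*80 - 40 = 40, d_12 = (1658 - 40^2)/1 = 58/1 = 58: (m_12, d_12) = (m_1, d_1) = (40, 58), so from here the quotients repeat a_1, ..., a_11; the period length is 11.
Hence the expansion of sqrt(1658) is a_0 = 40 followed by the repeating block 1, 2, 1, 1, 4, 4, 1, 1, 2, 1, 80 (period 11).

[40; (1, 2, 1, 1, 4, 4, 1, 1, 2, 1, 80)]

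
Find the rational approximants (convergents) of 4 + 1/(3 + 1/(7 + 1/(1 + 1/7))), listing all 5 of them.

4/1, 13/3, 95/22, 108/25, 851/197

Using the convergent recurrence p_i = a_i*p_{i-1} + p_{i-2}, q_i = a_i*q_{i-1} + q_{i-2} with p_{-2}=0, p_{-1}=1, q_{-2}=1, q_{-1}=0:
  i=0: a_0=4, p_0 = 4*1 + 0 = 4, q_0 = 4*0 + 1 = 1.
  i=1: a_1=3, p_1 = 3*4 + 1 = 13, q_1 = 3*1 + 0 = 3.
  i=2: a_2=7, p_2 = 7*13 + 4 = 95, q_2 = 7*3 + 1 = 22.
  i=3: a_3=1, p_3 = 1*95 + 13 = 108, q_3 = 1*22 + 3 = 25.
  i=4: a_4=7, p_4 = 7*108 + 95 = 851, q_4 = 7*25 + 22 = 197.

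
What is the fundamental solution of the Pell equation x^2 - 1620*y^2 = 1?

(x, y) = (161, 4)

First expand sqrt(1620) as a continued fraction. With x_i = (sqrt(1620) + m_i)/d_i and (m_0, d_0) = (0, 1): a_0 = floor(sqrt(1620)) = 40, since 40^2 = 1600 <= 1620 < 1681 = 41^2.
Iterate m_{i+1} = d_i*a_i - m_i, d_{i+1} = (1620 - m_{i+1}^2)/d_i, a_{i+1} = floor((a_0 + m_{i+1})/d_{i+1}):
  m_1 = 1*40 - 0 = 40, d_1 = (1620 - 40^2)/1 = 20/1 = 20, a_1 = floor((40 + 40)/20) = 4.
  m_2 = 20*4 - 40 = 40, d_2 = (1620 - 40^2)/20 = 20/20 = 1, a_2 = floor((40 + 40)/1) = 80.
  m_3 = 1*80 - 40 = 40, d_3 = (1620 - 40^2)/1 = 20/1 = 20: (m_3, d_3) = (m_1, d_1) = (40, 20), so from here the quotients repeat a_1, a_2; the period length is 2.
So sqrt(1620) = [40; (4, 80)] with period length k = 2.
k is even, so the fundamental solution of x^2 - 1620y^2 = 1 is (p_{k-1}, q_{k-1}) = (p_1, q_1); compute convergents through index 1.
Convergents (p_i = a_i*p_{i-1} + p_{i-2}, q_i = a_i*q_{i-1} + q_{i-2} with p_{-2}=0, p_{-1}=1, q_{-2}=1, q_{-1}=0):
  i=0: a_0=40, p_0 = 40*1 + 0 = 40, q_0 = 40*0 + 1 = 1.
  i=1: a_1=4, p_1 = 4*40 + 1 = 161, q_1 = 4*1 + 0 = 4.
Check: 161^2 - 1620*4^2 = 25921 - 25920 = 1, so (x, y) = (161, 4) solves the equation, and by the theorem it is the least positive solution.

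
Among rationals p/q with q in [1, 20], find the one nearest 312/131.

31/13

Expand x = 312/131 as a continued fraction with the Euclidean algorithm:
  312 = 2*131 + 50, so a_0 = 2.
  131 = 2*50 + 31, so a_1 = 2.
  50 = 1*31 + 19, so a_2 = 1.
  31 = 1*19 + 12, so a_3 = 1.
  19 = 1*12 + 7, so a_4 = 1.
  12 = 1*7 + 5, so a_5 = 1.
  7 = 1*5 + 2, so a_6 = 1.
  5 = 2*2 + 1, so a_7 = 2.
  2 = 2*1 + 0, so a_8 = 2.
so x = [2; 2, 1, 1, 1, 1, 1, 2, 2].
Convergents (p_i = a_i*p_{i-1} + p_{i-2}, q_i = a_i*q_{i-1} + q_{i-2} with p_{-2}=0, p_{-1}=1, q_{-2}=1, q_{-1}=0), until the denominator exceeds 20:
  i=0: a_0=2, p_0 = 2*1 + 0 = 2, q_0 = 2*0 + 1 = 1.
  i=1: a_1=2, p_1 = 2*2 + 1 = 5, q_1 = 2*1 + 0 = 2.
  i=2: a_2=1, p_2 = 1*5 + 2 = 7, q_2 = 1*2 + 1 = 3.
  i=3: a_3=1, p_3 = 1*7 + 5 = 12, q_3 = 1*3 + 2 = 5.
  i=4: a_4=1, p_4 = 1*12 + 7 = 19, q_4 = 1*5 + 3 = 8.
  i=5: a_5=1, p_5 = 1*19 + 12 = 31, q_5 = 1*8 + 5 = 13.
  i=6: a_6=1, p_6 = 1*31 + 19 = 50, q_6 = 1*13 + 8 = 21.
q_6 = 21 > 20, so the last convergent with denominator <= 20 is p_5/q_5 = 31/13.
The closest fraction with denominator <= 20 is either p_5/q_5 or the intermediate fraction (k*p_5 + p_4)/(k*q_5 + q_4) with the largest k >= 1 whose denominator stays <= 20; these approach x as k grows, and every other convergent or intermediate fraction in range is farther away.
Largest k: floor((20 - q_4)/q_5) = floor((20 - 8)/13) = 0.
Since k = 0, no intermediate fraction beyond p_5/q_5 has denominator <= 20, so the convergent 31/13 is the closest (its error is |312*13 - 31*131|/(131*13) = 5/1703).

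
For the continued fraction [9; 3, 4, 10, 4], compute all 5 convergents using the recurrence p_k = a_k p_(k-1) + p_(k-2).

9/1, 28/3, 121/13, 1238/133, 5073/545

Using the convergent recurrence p_i = a_i*p_{i-1} + p_{i-2}, q_i = a_i*q_{i-1} + q_{i-2} with p_{-2}=0, p_{-1}=1, q_{-2}=1, q_{-1}=0:
  i=0: a_0=9, p_0 = 9*1 + 0 = 9, q_0 = 9*0 + 1 = 1.
  i=1: a_1=3, p_1 = 3*9 + 1 = 28, q_1 = 3*1 + 0 = 3.
  i=2: a_2=4, p_2 = 4*28 + 9 = 121, q_2 = 4*3 + 1 = 13.
  i=3: a_3=10, p_3 = 10*121 + 28 = 1238, q_3 = 10*13 + 3 = 133.
  i=4: a_4=4, p_4 = 4*1238 + 121 = 5073, q_4 = 4*133 + 13 = 545.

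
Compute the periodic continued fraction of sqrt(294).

Write x_i = (sqrt(294) + m_i)/d_i with (m_0, d_0) = (0, 1). a_0 = floor(sqrt(294)) = 17, since 17^2 = 289 <= 294 < 324 = 18^2.
Iterate m_{i+1} = d_i*a_i - m_i, d_{i+1} = (294 - m_{i+1}^2)/d_i, a_{i+1} = floor((a_0 + m_{i+1})/d_{i+1}):
  m_1 = 1*17 - 0 = 17, d_1 = (294 - 17^2)/1 = 5/1 = 5, a_1 = floor((17 + 17)/5) = 6.
  m_2 = 5*6 - 17 = 13, d_2 = (294 - 13^2)/5 = 125/5 = 25, a_2 = floor((17 + 13)/25) = 1.
  m_3 = 25*1 - 13 = 12, d_3 = (294 - 12^2)/25 = 150/25 = 6, a_3 = floor((17 + 12)/6) = 4.
  m_4 = 6*4 - 12 = 12, d_4 = (294 - 12^2)/6 = 150/6 = 25, a_4 = floor((17 + 12)/25) = 1.
  m_5 = 25*1 - 12 = 13, d_5 = (294 - 13^2)/25 = 125/25 = 5, a_5 = floor((17 + 13)/5) = 6.
  m_6 = 5*6 - 13 = 17, d_6 = (294 - 17^2)/5 = 5/5 = 1, a_6 = floor((17 + 17)/1) = 34.
  m_7 = 1*34 - 17 = 17, d_7 = (294 - 17^2)/1 = 5/1 = 5: (m_7, d_7) = (m_1, d_1) = (17, 5), so from here the quotients repeat a_1, ..., a_6; the period length is 6.
Hence the expansion of sqrt(294) is a_0 = 17 followed by the repeating block 6, 1, 4, 1, 6, 34 (period 6).

[17; (6, 1, 4, 1, 6, 34)]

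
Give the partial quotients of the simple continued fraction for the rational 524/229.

[2; 3, 2, 7, 1, 3]

Run the Euclidean algorithm on 524 and 229; the successive quotients are the partial quotients a_0, a_1, ... (each step inverts the fractional part left over by the previous one):
  524 = 2*229 + 66, so a_0 = 2.
  229 = 3*66 + 31, so a_1 = 3.
  66 = 2*31 + 4, so a_2 = 2.
  31 = 7*4 + 3, so a_3 = 7.
  4 = 1*3 + 1, so a_4 = 1.
  3 = 3*1 + 0, so a_5 = 3.
The remainder reaches 0 after 6 divisions, so the expansion has 6 partial quotients, read off in order.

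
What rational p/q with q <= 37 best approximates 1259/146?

319/37

Expand x = 1259/146 as a continued fraction with the Euclidean algorithm:
  1259 = 8*146 + 91, so a_0 = 8.
  146 = 1*91 + 55, so a_1 = 1.
  91 = 1*55 + 36, so a_2 = 1.
  55 = 1*36 + 19, so a_3 = 1.
  36 = 1*19 + 17, so a_4 = 1.
  19 = 1*17 + 2, so a_5 = 1.
  17 = 8*2 + 1, so a_6 = 8.
  2 = 2*1 + 0, so a_7 = 2.
so x = [8; 1, 1, 1, 1, 1, 8, 2].
Convergents (p_i = a_i*p_{i-1} + p_{i-2}, q_i = a_i*q_{i-1} + q_{i-2} with p_{-2}=0, p_{-1}=1, q_{-2}=1, q_{-1}=0), until the denominator exceeds 37:
  i=0: a_0=8, p_0 = 8*1 + 0 = 8, q_0 = 8*0 + 1 = 1.
  i=1: a_1=1, p_1 = 1*8 + 1 = 9, q_1 = 1*1 + 0 = 1.
  i=2: a_2=1, p_2 = 1*9 + 8 = 17, q_2 = 1*1 + 1 = 2.
  i=3: a_3=1, p_3 = 1*17 + 9 = 26, q_3 = 1*2 + 1 = 3.
  i=4: a_4=1, p_4 = 1*26 + 17 = 43, q_4 = 1*3 + 2 = 5.
  i=5: a_5=1, p_5 = 1*43 + 26 = 69, q_5 = 1*5 + 3 = 8.
  i=6: a_6=8, p_6 = 8*69 + 43 = 595, q_6 = 8*8 + 5 = 69.
q_6 = 69 > 37, so the last convergent with denominator <= 37 is p_5/q_5 = 69/8.
The closest fraction with denominator <= 37 is either p_5/q_5 or the intermediate fraction (k*p_5 + p_4)/(k*q_5 + q_4) with the largest k >= 1 whose denominator stays <= 37; these approach x as k grows, and every other convergent or intermediate fraction in range is farther away.
Largest k: floor((37 - q_4)/q_5) = floor((37 - 5)/8) = 4.
That gives (4*69 + 43)/(4*8 + 5) = 319/37.
Compare the errors: |x - 69/8| = |1259*8 - 69*146|/(146*8) = 2/1168, and |x - 319/37| = |1259*37 - 319*146|/(146*37) = 9/5402.
Cross-multiplying, 9*1168 = 10512 < 10804 = 2*5402, so 9/5402 is smaller: the intermediate fraction 319/37 is closer to x than 69/8.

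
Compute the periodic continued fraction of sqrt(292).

Write x_i = (sqrt(292) + m_i)/d_i with (m_0, d_0) = (0, 1). a_0 = floor(sqrt(292)) = 17, since 17^2 = 289 <= 292 < 324 = 18^2.
Iterate m_{i+1} = d_i*a_i - m_i, d_{i+1} = (292 - m_{i+1}^2)/d_i, a_{i+1} = floor((a_0 + m_{i+1})/d_{i+1}):
  m_1 = 1*17 - 0 = 17, d_1 = (292 - 17^2)/1 = 3/1 = 3, a_1 = floor((17 + 17)/3) = 11.
  m_2 = 3*11 - 17 = 16, d_2 = (292 - 16^2)/3 = 36/3 = 12, a_2 = floor((17 + 16)/12) = 2.
  m_3 = 12*2 - 16 = 8, d_3 = (292 - 8^2)/12 = 228/12 = 19, a_3 = floor((17 + 8)/19) = 1.
  m_4 = 19*1 - 8 = 11, d_4 = (292 - 11^2)/19 = 171/19 = 9, a_4 = floor((17 + 11)/9) = 3.
  m_5 = 9*3 - 11 = 16, d_5 = (292 - 16^2)/9 = 36/9 = 4, a_5 = floor((17 + 16)/4) = 8.
  m_6 = 4*8 - 16 = 16, d_6 = (292 - 16^2)/4 = 36/4 = 9, a_6 = floor((17 + 16)/9) = 3.
  m_7 = 9*3 - 16 = 11, d_7 = (292 - 11^2)/9 = 171/9 = 19, a_7 = floor((17 + 11)/19) = 1.
  m_8 = 19*1 - 11 = 8, d_8 = (292 - 8^2)/19 = 228/19 = 12, a_8 = floor((17 + 8)/12) = 2.
  m_9 = 12*2 - 8 = 16, d_9 = (292 - 16^2)/12 = 36/12 = 3, a_9 = floor((17 + 16)/3) = 11.
  m_10 = 3*11 - 16 = 17, d_10 = (292 - 17^2)/3 = 3/3 = 1, a_10 = floor((17 + 17)/1) = 34.
  m_11 = 1*34 - 17 = 17, d_11 = (292 - 17^2)/1 = 3/1 = 3: (m_11, d_11) = (m_1, d_1) = (17, 3), so from here the quotients repeat a_1, ..., a_10; the period length is 10.
Hence the expansion of sqrt(292) is a_0 = 17 followed by the repeating block 11, 2, 1, 3, 8, 3, 1, 2, 11, 34 (period 10).

[17; (11, 2, 1, 3, 8, 3, 1, 2, 11, 34)]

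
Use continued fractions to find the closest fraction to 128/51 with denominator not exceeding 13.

Expand x = 128/51 as a continued fraction with the Euclidean algorithm:
  128 = 2*51 + 26, so a_0 = 2.
  51 = 1*26 + 25, so a_1 = 1.
  26 = 1*25 + 1, so a_2 = 1.
  25 = 25*1 + 0, so a_3 = 25.
so x = [2; 1, 1, 25].
Convergents (p_i = a_i*p_{i-1} + p_{i-2}, q_i = a_i*q_{i-1} + q_{i-2} with p_{-2}=0, p_{-1}=1, q_{-2}=1, q_{-1}=0), until the denominator exceeds 13:
  i=0: a_0=2, p_0 = 2*1 + 0 = 2, q_0 = 2*0 + 1 = 1.
  i=1: a_1=1, p_1 = 1*2 + 1 = 3, q_1 = 1*1 + 0 = 1.
  i=2: a_2=1, p_2 = 1*3 + 2 = 5, q_2 = 1*1 + 1 = 2.
  i=3: a_3=25, p_3 = 25*5 + 3 = 128, q_3 = 25*2 + 1 = 51.
q_3 = 51 > 13, so the last convergent with denominator <= 13 is p_2/q_2 = 5/2.
The closest fraction with denominator <= 13 is either p_2/q_2 or the intermediate fraction (k*p_2 + p_1)/(k*q_2 + q_1) with the largest k >= 1 whose denominator stays <= 13; these approach x as k grows, and every other convergent or intermediate fraction in range is farther away.
Largest k: floor((13 - q_1)/q_2) = floor((13 - 1)/2) = 6.
That gives (6*5 + 3)/(6*2 + 1) = 33/13.
Compare the errors: |x - 5/2| = |128*2 - 5*51|/(51*2) = 1/102, and |x - 33/13| = |128*13 - 33*51|/(51*13) = 19/663.
Cross-multiplying, 1*663 = 663 < 1938 = 19*102, so 1/102 is smaller: the convergent 5/2 is closer to x than 33/13.

5/2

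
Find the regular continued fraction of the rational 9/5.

Run the Euclidean algorithm on 9 and 5; the successive quotients are the partial quotients a_0, a_1, ... (each step inverts the fractional part left over by the previous one):
  9 = 1*5 + 4, so a_0 = 1.
  5 = 1*4 + 1, so a_1 = 1.
  4 = 4*1 + 0, so a_2 = 4.
The remainder reaches 0 after 3 divisions, so the expansion has 3 partial quotients, read off in order.

[1; 1, 4]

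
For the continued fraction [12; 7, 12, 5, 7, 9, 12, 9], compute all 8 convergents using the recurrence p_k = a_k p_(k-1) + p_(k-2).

12/1, 85/7, 1032/85, 5245/432, 37747/3109, 344968/28413, 4177363/344065, 37941235/3124998

Using the convergent recurrence p_i = a_i*p_{i-1} + p_{i-2}, q_i = a_i*q_{i-1} + q_{i-2} with p_{-2}=0, p_{-1}=1, q_{-2}=1, q_{-1}=0:
  i=0: a_0=12, p_0 = 12*1 + 0 = 12, q_0 = 12*0 + 1 = 1.
  i=1: a_1=7, p_1 = 7*12 + 1 = 85, q_1 = 7*1 + 0 = 7.
  i=2: a_2=12, p_2 = 12*85 + 12 = 1032, q_2 = 12*7 + 1 = 85.
  i=3: a_3=5, p_3 = 5*1032 + 85 = 5245, q_3 = 5*85 + 7 = 432.
  i=4: a_4=7, p_4 = 7*5245 + 1032 = 37747, q_4 = 7*432 + 85 = 3109.
  i=5: a_5=9, p_5 = 9*37747 + 5245 = 344968, q_5 = 9*3109 + 432 = 28413.
  i=6: a_6=12, p_6 = 12*344968 + 37747 = 4177363, q_6 = 12*28413 + 3109 = 344065.
  i=7: a_7=9, p_7 = 9*4177363 + 344968 = 37941235, q_7 = 9*344065 + 28413 = 3124998.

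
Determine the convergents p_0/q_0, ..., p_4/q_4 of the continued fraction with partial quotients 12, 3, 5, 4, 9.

12/1, 37/3, 197/16, 825/67, 7622/619

Using the convergent recurrence p_i = a_i*p_{i-1} + p_{i-2}, q_i = a_i*q_{i-1} + q_{i-2} with p_{-2}=0, p_{-1}=1, q_{-2}=1, q_{-1}=0:
  i=0: a_0=12, p_0 = 12*1 + 0 = 12, q_0 = 12*0 + 1 = 1.
  i=1: a_1=3, p_1 = 3*12 + 1 = 37, q_1 = 3*1 + 0 = 3.
  i=2: a_2=5, p_2 = 5*37 + 12 = 197, q_2 = 5*3 + 1 = 16.
  i=3: a_3=4, p_3 = 4*197 + 37 = 825, q_3 = 4*16 + 3 = 67.
  i=4: a_4=9, p_4 = 9*825 + 197 = 7622, q_4 = 9*67 + 16 = 619.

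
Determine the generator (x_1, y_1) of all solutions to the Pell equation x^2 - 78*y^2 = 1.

First expand sqrt(78) as a continued fraction. With x_i = (sqrt(78) + m_i)/d_i and (m_0, d_0) = (0, 1): a_0 = floor(sqrt(78)) = 8, since 8^2 = 64 <= 78 < 81 = 9^2.
Iterate m_{i+1} = d_i*a_i - m_i, d_{i+1} = (78 - m_{i+1}^2)/d_i, a_{i+1} = floor((a_0 + m_{i+1})/d_{i+1}):
  m_1 = 1*8 - 0 = 8, d_1 = (78 - 8^2)/1 = 14/1 = 14, a_1 = floor((8 + 8)/14) = 1.
  m_2 = 14*1 - 8 = 6, d_2 = (78 - 6^2)/14 = 42/14 = 3, a_2 = floor((8 + 6)/3) = 4.
  m_3 = 3*4 - 6 = 6, d_3 = (78 - 6^2)/3 = 42/3 = 14, a_3 = floor((8 + 6)/14) = 1.
  m_4 = 14*1 - 6 = 8, d_4 = (78 - 8^2)/14 = 14/14 = 1, a_4 = floor((8 + 8)/1) = 16.
  m_5 = 1*16 - 8 = 8, d_5 = (78 - 8^2)/1 = 14/1 = 14: (m_5, d_5) = (m_1, d_1) = (8, 14), so from here the quotients repeat a_1, ..., a_4; the period length is 4.
So sqrt(78) = [8; (1, 4, 1, 16)] with period length k = 4.
k is even, so the fundamental solution of x^2 - 78y^2 = 1 is (p_{k-1}, q_{k-1}) = (p_3, q_3); compute convergents through index 3.
Convergents (p_i = a_i*p_{i-1} + p_{i-2}, q_i = a_i*q_{i-1} + q_{i-2} with p_{-2}=0, p_{-1}=1, q_{-2}=1, q_{-1}=0):
  i=0: a_0=8, p_0 = 8*1 + 0 = 8, q_0 = 8*0 + 1 = 1.
  i=1: a_1=1, p_1 = 1*8 + 1 = 9, q_1 = 1*1 + 0 = 1.
  i=2: a_2=4, p_2 = 4*9 + 8 = 44, q_2 = 4*1 + 1 = 5.
  i=3: a_3=1, p_3 = 1*44 + 9 = 53, q_3 = 1*5 + 1 = 6.
Check: 53^2 - 78*6^2 = 2809 - 2808 = 1, so (x, y) = (53, 6) solves the equation, and by the theorem it is the least positive solution.

(x, y) = (53, 6)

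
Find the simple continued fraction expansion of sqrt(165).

[12; (1, 5, 2, 5, 1, 24)]

Write x_i = (sqrt(165) + m_i)/d_i with (m_0, d_0) = (0, 1). a_0 = floor(sqrt(165)) = 12, since 12^2 = 144 <= 165 < 169 = 13^2.
Iterate m_{i+1} = d_i*a_i - m_i, d_{i+1} = (165 - m_{i+1}^2)/d_i, a_{i+1} = floor((a_0 + m_{i+1})/d_{i+1}):
  m_1 = 1*12 - 0 = 12, d_1 = (165 - 12^2)/1 = 21/1 = 21, a_1 = floor((12 + 12)/21) = 1.
  m_2 = 21*1 - 12 = 9, d_2 = (165 - 9^2)/21 = 84/21 = 4, a_2 = floor((12 + 9)/4) = 5.
  m_3 = 4*5 - 9 = 11, d_3 = (165 - 11^2)/4 = 44/4 = 11, a_3 = floor((12 + 11)/11) = 2.
  m_4 = 11*2 - 11 = 11, d_4 = (165 - 11^2)/11 = 44/11 = 4, a_4 = floor((12 + 11)/4) = 5.
  m_5 = 4*5 - 11 = 9, d_5 = (165 - 9^2)/4 = 84/4 = 21, a_5 = floor((12 + 9)/21) = 1.
  m_6 = 21*1 - 9 = 12, d_6 = (165 - 12^2)/21 = 21/21 = 1, a_6 = floor((12 + 12)/1) = 24.
  m_7 = 1*24 - 12 = 12, d_7 = (165 - 12^2)/1 = 21/1 = 21: (m_7, d_7) = (m_1, d_1) = (12, 21), so from here the quotients repeat a_1, ..., a_6; the period length is 6.
Hence the expansion of sqrt(165) is a_0 = 12 followed by the repeating block 1, 5, 2, 5, 1, 24 (period 6).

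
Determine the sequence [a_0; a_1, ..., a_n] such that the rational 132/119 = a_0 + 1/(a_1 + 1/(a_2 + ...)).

Run the Euclidean algorithm on 132 and 119; the successive quotients are the partial quotients a_0, a_1, ... (each step inverts the fractional part left over by the previous one):
  132 = 1*119 + 13, so a_0 = 1.
  119 = 9*13 + 2, so a_1 = 9.
  13 = 6*2 + 1, so a_2 = 6.
  2 = 2*1 + 0, so a_3 = 2.
The remainder reaches 0 after 4 divisions, so the expansion has 4 partial quotients, read off in order.

[1; 9, 6, 2]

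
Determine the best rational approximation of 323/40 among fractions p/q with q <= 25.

Expand x = 323/40 as a continued fraction with the Euclidean algorithm:
  323 = 8*40 + 3, so a_0 = 8.
  40 = 13*3 + 1, so a_1 = 13.
  3 = 3*1 + 0, so a_2 = 3.
so x = [8; 13, 3].
Convergents (p_i = a_i*p_{i-1} + p_{i-2}, q_i = a_i*q_{i-1} + q_{i-2} with p_{-2}=0, p_{-1}=1, q_{-2}=1, q_{-1}=0), until the denominator exceeds 25:
  i=0: a_0=8, p_0 = 8*1 + 0 = 8, q_0 = 8*0 + 1 = 1.
  i=1: a_1=13, p_1 = 13*8 + 1 = 105, q_1 = 13*1 + 0 = 13.
  i=2: a_2=3, p_2 = 3*105 + 8 = 323, q_2 = 3*13 + 1 = 40.
q_2 = 40 > 25, so the last convergent with denominator <= 25 is p_1/q_1 = 105/13.
The closest fraction with denominator <= 25 is either p_1/q_1 or the intermediate fraction (k*p_1 + p_0)/(k*q_1 + q_0) with the largest k >= 1 whose denominator stays <= 25; these approach x as k grows, and every other convergent or intermediate fraction in range is farther away.
Largest k: floor((25 - q_0)/q_1) = floor((25 - 1)/13) = 1.
That gives (1*105 + 8)/(1*13 + 1) = 113/14.
Compare the errors: |x - 105/13| = |323*13 - 105*40|/(40*13) = 1/520, and |x - 113/14| = |323*14 - 113*40|/(40*14) = 2/560.
Cross-multiplying, 1*560 = 560 < 1040 = 2*520, so 1/520 is smaller: the convergent 105/13 is closer to x than 113/14.

105/13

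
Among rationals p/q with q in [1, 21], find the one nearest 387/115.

37/11

Expand x = 387/115 as a continued fraction with the Euclidean algorithm:
  387 = 3*115 + 42, so a_0 = 3.
  115 = 2*42 + 31, so a_1 = 2.
  42 = 1*31 + 11, so a_2 = 1.
  31 = 2*11 + 9, so a_3 = 2.
  11 = 1*9 + 2, so a_4 = 1.
  9 = 4*2 + 1, so a_5 = 4.
  2 = 2*1 + 0, so a_6 = 2.
so x = [3; 2, 1, 2, 1, 4, 2].
Convergents (p_i = a_i*p_{i-1} + p_{i-2}, q_i = a_i*q_{i-1} + q_{i-2} with p_{-2}=0, p_{-1}=1, q_{-2}=1, q_{-1}=0), until the denominator exceeds 21:
  i=0: a_0=3, p_0 = 3*1 + 0 = 3, q_0 = 3*0 + 1 = 1.
  i=1: a_1=2, p_1 = 2*3 + 1 = 7, q_1 = 2*1 + 0 = 2.
  i=2: a_2=1, p_2 = 1*7 + 3 = 10, q_2 = 1*2 + 1 = 3.
  i=3: a_3=2, p_3 = 2*10 + 7 = 27, q_3 = 2*3 + 2 = 8.
  i=4: a_4=1, p_4 = 1*27 + 10 = 37, q_4 = 1*8 + 3 = 11.
  i=5: a_5=4, p_5 = 4*37 + 27 = 175, q_5 = 4*11 + 8 = 52.
q_5 = 52 > 21, so the last convergent with denominator <= 21 is p_4/q_4 = 37/11.
The closest fraction with denominator <= 21 is either p_4/q_4 or the intermediate fraction (k*p_4 + p_3)/(k*q_4 + q_3) with the largest k >= 1 whose denominator stays <= 21; these approach x as k grows, and every other convergent or intermediate fraction in range is farther away.
Largest k: floor((21 - q_3)/q_4) = floor((21 - 8)/11) = 1.
That gives (1*37 + 27)/(1*11 + 8) = 64/19.
Compare the errors: |x - 37/11| = |387*11 - 37*115|/(115*11) = 2/1265, and |x - 64/19| = |387*19 - 64*115|/(115*19) = 7/2185.
Cross-multiplying, 2*2185 = 4370 < 8855 = 7*1265, so 2/1265 is smaller: the convergent 37/11 is closer to x than 64/19.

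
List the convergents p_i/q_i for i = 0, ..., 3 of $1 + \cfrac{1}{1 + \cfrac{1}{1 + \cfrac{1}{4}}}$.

1/1, 2/1, 3/2, 14/9

Using the convergent recurrence p_i = a_i*p_{i-1} + p_{i-2}, q_i = a_i*q_{i-1} + q_{i-2} with p_{-2}=0, p_{-1}=1, q_{-2}=1, q_{-1}=0:
  i=0: a_0=1, p_0 = 1*1 + 0 = 1, q_0 = 1*0 + 1 = 1.
  i=1: a_1=1, p_1 = 1*1 + 1 = 2, q_1 = 1*1 + 0 = 1.
  i=2: a_2=1, p_2 = 1*2 + 1 = 3, q_2 = 1*1 + 1 = 2.
  i=3: a_3=4, p_3 = 4*3 + 2 = 14, q_3 = 4*2 + 1 = 9.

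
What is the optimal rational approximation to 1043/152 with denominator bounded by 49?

199/29

Expand x = 1043/152 as a continued fraction with the Euclidean algorithm:
  1043 = 6*152 + 131, so a_0 = 6.
  152 = 1*131 + 21, so a_1 = 1.
  131 = 6*21 + 5, so a_2 = 6.
  21 = 4*5 + 1, so a_3 = 4.
  5 = 5*1 + 0, so a_4 = 5.
so x = [6; 1, 6, 4, 5].
Convergents (p_i = a_i*p_{i-1} + p_{i-2}, q_i = a_i*q_{i-1} + q_{i-2} with p_{-2}=0, p_{-1}=1, q_{-2}=1, q_{-1}=0), until the denominator exceeds 49:
  i=0: a_0=6, p_0 = 6*1 + 0 = 6, q_0 = 6*0 + 1 = 1.
  i=1: a_1=1, p_1 = 1*6 + 1 = 7, q_1 = 1*1 + 0 = 1.
  i=2: a_2=6, p_2 = 6*7 + 6 = 48, q_2 = 6*1 + 1 = 7.
  i=3: a_3=4, p_3 = 4*48 + 7 = 199, q_3 = 4*7 + 1 = 29.
  i=4: a_4=5, p_4 = 5*199 + 48 = 1043, q_4 = 5*29 + 7 = 152.
q_4 = 152 > 49, so the last convergent with denominator <= 49 is p_3/q_3 = 199/29.
The closest fraction with denominator <= 49 is either p_3/q_3 or the intermediate fraction (k*p_3 + p_2)/(k*q_3 + q_2) with the largest k >= 1 whose denominator stays <= 49; these approach x as k grows, and every other convergent or intermediate fraction in range is farther away.
Largest k: floor((49 - q_2)/q_3) = floor((49 - 7)/29) = 1.
That gives (1*199 + 48)/(1*29 + 7) = 247/36.
Compare the errors: |x - 199/29| = |1043*29 - 199*152|/(152*29) = 1/4408, and |x - 247/36| = |1043*36 - 247*152|/(152*36) = 4/5472.
Cross-multiplying, 1*5472 = 5472 < 17632 = 4*4408, so 1/4408 is smaller: the convergent 199/29 is closer to x than 247/36.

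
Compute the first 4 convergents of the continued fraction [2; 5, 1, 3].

Using the convergent recurrence p_i = a_i*p_{i-1} + p_{i-2}, q_i = a_i*q_{i-1} + q_{i-2} with p_{-2}=0, p_{-1}=1, q_{-2}=1, q_{-1}=0:
  i=0: a_0=2, p_0 = 2*1 + 0 = 2, q_0 = 2*0 + 1 = 1.
  i=1: a_1=5, p_1 = 5*2 + 1 = 11, q_1 = 5*1 + 0 = 5.
  i=2: a_2=1, p_2 = 1*11 + 2 = 13, q_2 = 1*5 + 1 = 6.
  i=3: a_3=3, p_3 = 3*13 + 11 = 50, q_3 = 3*6 + 5 = 23.

2/1, 11/5, 13/6, 50/23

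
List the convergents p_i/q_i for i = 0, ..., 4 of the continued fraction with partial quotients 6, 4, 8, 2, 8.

Using the convergent recurrence p_i = a_i*p_{i-1} + p_{i-2}, q_i = a_i*q_{i-1} + q_{i-2} with p_{-2}=0, p_{-1}=1, q_{-2}=1, q_{-1}=0:
  i=0: a_0=6, p_0 = 6*1 + 0 = 6, q_0 = 6*0 + 1 = 1.
  i=1: a_1=4, p_1 = 4*6 + 1 = 25, q_1 = 4*1 + 0 = 4.
  i=2: a_2=8, p_2 = 8*25 + 6 = 206, q_2 = 8*4 + 1 = 33.
  i=3: a_3=2, p_3 = 2*206 + 25 = 437, q_3 = 2*33 + 4 = 70.
  i=4: a_4=8, p_4 = 8*437 + 206 = 3702, q_4 = 8*70 + 33 = 593.

6/1, 25/4, 206/33, 437/70, 3702/593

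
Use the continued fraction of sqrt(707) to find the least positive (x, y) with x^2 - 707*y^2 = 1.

First expand sqrt(707) as a continued fraction. With x_i = (sqrt(707) + m_i)/d_i and (m_0, d_0) = (0, 1): a_0 = floor(sqrt(707)) = 26, since 26^2 = 676 <= 707 < 729 = 27^2.
Iterate m_{i+1} = d_i*a_i - m_i, d_{i+1} = (707 - m_{i+1}^2)/d_i, a_{i+1} = floor((a_0 + m_{i+1})/d_{i+1}):
  m_1 = 1*26 - 0 = 26, d_1 = (707 - 26^2)/1 = 31/1 = 31, a_1 = floor((26 + 26)/31) = 1.
  m_2 = 31*1 - 26 = 5, d_2 = (707 - 5^2)/31 = 682/31 = 22, a_2 = floor((26 + 5)/22) = 1.
  m_3 = 22*1 - 5 = 17, d_3 = (707 - 17^2)/22 = 418/22 = 19, a_3 = floor((26 + 17)/19) = 2.
  m_4 = 19*2 - 17 = 21, d_4 = (707 - 21^2)/19 = 266/19 = 14, a_4 = floor((26 + 21)/14) = 3.
  m_5 = 14*3 - 21 = 21, d_5 = (707 - 21^2)/14 = 266/14 = 19, a_5 = floor((26 + 21)/19) = 2.
  m_6 = 19*2 - 21 = 17, d_6 = (707 - 17^2)/19 = 418/19 = 22, a_6 = floor((26 + 17)/22) = 1.
  m_7 = 22*1 - 17 = 5, d_7 = (707 - 5^2)/22 = 682/22 = 31, a_7 = floor((26 + 5)/31) = 1.
  m_8 = 31*1 - 5 = 26, d_8 = (707 - 26^2)/31 = 31/31 = 1, a_8 = floor((26 + 26)/1) = 52.
  m_9 = 1*52 - 26 = 26, d_9 = (707 - 26^2)/1 = 31/1 = 31: (m_9, d_9) = (m_1, d_1) = (26, 31), so from here the quotients repeat a_1, ..., a_8; the period length is 8.
So sqrt(707) = [26; (1, 1, 2, 3, 2, 1, 1, 52)] with period length k = 8.
k is even, so the fundamental solution of x^2 - 707y^2 = 1 is (p_{k-1}, q_{k-1}) = (p_7, q_7); compute convergents through index 7.
Convergents (p_i = a_i*p_{i-1} + p_{i-2}, q_i = a_i*q_{i-1} + q_{i-2} with p_{-2}=0, p_{-1}=1, q_{-2}=1, q_{-1}=0):
  i=0: a_0=26, p_0 = 26*1 + 0 = 26, q_0 = 26*0 + 1 = 1.
  i=1: a_1=1, p_1 = 1*26 + 1 = 27, q_1 = 1*1 + 0 = 1.
  i=2: a_2=1, p_2 = 1*27 + 26 = 53, q_2 = 1*1 + 1 = 2.
  i=3: a_3=2, p_3 = 2*53 + 27 = 133, q_3 = 2*2 + 1 = 5.
  i=4: a_4=3, p_4 = 3*133 + 53 = 452, q_4 = 3*5 + 2 = 17.
  i=5: a_5=2, p_5 = 2*452 + 133 = 1037, q_5 = 2*17 + 5 = 39.
  i=6: a_6=1, p_6 = 1*1037 + 452 = 1489, q_6 = 1*39 + 17 = 56.
  i=7: a_7=1, p_7 = 1*1489 + 1037 = 2526, q_7 = 1*56 + 39 = 95.
Check: 2526^2 - 707*95^2 = 6380676 - 6380675 = 1, so (x, y) = (2526, 95) solves the equation, and by the theorem it is the least positive solution.

(x, y) = (2526, 95)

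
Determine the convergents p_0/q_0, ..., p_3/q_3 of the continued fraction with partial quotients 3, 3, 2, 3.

Using the convergent recurrence p_i = a_i*p_{i-1} + p_{i-2}, q_i = a_i*q_{i-1} + q_{i-2} with p_{-2}=0, p_{-1}=1, q_{-2}=1, q_{-1}=0:
  i=0: a_0=3, p_0 = 3*1 + 0 = 3, q_0 = 3*0 + 1 = 1.
  i=1: a_1=3, p_1 = 3*3 + 1 = 10, q_1 = 3*1 + 0 = 3.
  i=2: a_2=2, p_2 = 2*10 + 3 = 23, q_2 = 2*3 + 1 = 7.
  i=3: a_3=3, p_3 = 3*23 + 10 = 79, q_3 = 3*7 + 3 = 24.

3/1, 10/3, 23/7, 79/24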